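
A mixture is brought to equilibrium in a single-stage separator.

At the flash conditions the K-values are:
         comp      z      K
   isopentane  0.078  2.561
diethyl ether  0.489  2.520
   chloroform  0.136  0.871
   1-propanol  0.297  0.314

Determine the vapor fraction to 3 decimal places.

ψ = 0.708

Material balance + equilibrium reduce to Σ zᵢ(Kᵢ−1)/(1+ψ(Kᵢ−1)) = 0.
g(0) = ΣzᵢKᵢ − 1 = 0.644 and g(1) = 1 − Σzᵢ/Kᵢ = -0.327, so a root lies in (0, 1).
Iterate (Newton) starting at ψ = 0.5:
  ψ = 0.500: g = 0.1618, g' = -0.751 → ψ = 0.715
  ψ = 0.715: g = -0.0059, g' = -0.844 → ψ = 0.708
Converged at ψ = 0.708.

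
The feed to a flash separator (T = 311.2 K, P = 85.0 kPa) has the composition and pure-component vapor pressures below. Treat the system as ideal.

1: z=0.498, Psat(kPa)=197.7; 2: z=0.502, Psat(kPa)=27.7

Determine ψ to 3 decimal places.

ψ = 0.360

Raoult's law: Kᵢ = Pᵢˢᵃᵗ/P = Pᵢˢᵃᵗ/85.0.
  K_1 = 197.7/85.0 = 2.32588, K_2 = 27.7/85.0 = 0.32588
Material balance + equilibrium reduce to Σ zᵢ(Kᵢ−1)/(1+ψ(Kᵢ−1)) = 0.
Feasibility: ΣzᵢKᵢ = 1.322, Σzᵢ/Kᵢ = 1.755 — both > 1, two phases present.
Binary case is linear: z₁(K₁−1)(1+ψ(K₂−1)) + z₂(K₂−1)(1+ψ(K₁−1)) = 0
⇒ ψ = [z₁(K₁−1)+z₂(K₂−1)] / [−(K₁−1)(K₂−1)] = 0.3219/0.8938 = 0.360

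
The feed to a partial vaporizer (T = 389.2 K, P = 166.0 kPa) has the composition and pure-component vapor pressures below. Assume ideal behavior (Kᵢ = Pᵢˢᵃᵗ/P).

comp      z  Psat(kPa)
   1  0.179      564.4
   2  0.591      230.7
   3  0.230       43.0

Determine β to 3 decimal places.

β = 0.683

Raoult's law: Kᵢ = Pᵢˢᵃᵗ/P = Pᵢˢᵃᵗ/166.0.
  K_1 = 564.4/166.0 = 3.40000, K_2 = 230.7/166.0 = 1.38976, K_3 = 43.0/166.0 = 0.25904
Let β = V/F and solve Σ zᵢ(Kᵢ−1)/(1+β(Kᵢ−1)) = 0.
Check two-phase: ΣzᵢKᵢ = 1.490 > 1 and Σzᵢ/Kᵢ = 1.366 > 1, so g(0) = 0.490 > 0 and g(1) = -0.366 < 0.
Iterate (Newton) starting at β = 0.5:
  β = 0.500: g = 0.1173, g' = -0.595 → β = 0.697
  β = 0.697: g = -0.0108, g' = -0.740 → β = 0.683
Converged at β = 0.683.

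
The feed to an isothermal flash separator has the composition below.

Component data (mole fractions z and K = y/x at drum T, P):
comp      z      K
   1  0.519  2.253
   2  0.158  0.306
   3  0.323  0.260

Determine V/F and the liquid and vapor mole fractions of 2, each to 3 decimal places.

Rachford–Rice: g(V/F) = Σ zᵢ(Kᵢ−1)/(1+V/F(Kᵢ−1)) = 0.
g(0) = ΣzᵢKᵢ − 1 = 0.302 and g(1) = 1 − Σzᵢ/Kᵢ = -0.989, so a root lies in (0, 1).
Newton iteration, V/F⁰ = 0.5:
  V/F = 0.500: g = -0.1475, g' = -0.932 → V/F = 0.342
  V/F = 0.342: g = -0.0084, g' = -0.847 → V/F = 0.332
Converged at V/F = 0.332.
Compositions from xᵢ = zᵢ/(1+V/F(Kᵢ−1)), yᵢ = Kᵢxᵢ:
  1: x = 0.367, y = 0.826
  2: x = 0.205, y = 0.063
  3: x = 0.428, y = 0.111

V/F = 0.332, x_2 = 0.205, y_2 = 0.063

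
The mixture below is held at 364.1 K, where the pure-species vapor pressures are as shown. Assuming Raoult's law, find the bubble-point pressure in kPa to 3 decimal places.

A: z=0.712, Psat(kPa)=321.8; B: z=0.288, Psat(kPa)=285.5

Pbub = 311.346 kPa

At the bubble point ψ → 0, so ΣzᵢKᵢ = 1 with Kᵢ = Pᵢˢᵃᵗ/P ⇒ P = ΣzᵢPᵢˢᵃᵗ.
P = 0.712·321.8 + 0.288·285.5 = 311.346 kPa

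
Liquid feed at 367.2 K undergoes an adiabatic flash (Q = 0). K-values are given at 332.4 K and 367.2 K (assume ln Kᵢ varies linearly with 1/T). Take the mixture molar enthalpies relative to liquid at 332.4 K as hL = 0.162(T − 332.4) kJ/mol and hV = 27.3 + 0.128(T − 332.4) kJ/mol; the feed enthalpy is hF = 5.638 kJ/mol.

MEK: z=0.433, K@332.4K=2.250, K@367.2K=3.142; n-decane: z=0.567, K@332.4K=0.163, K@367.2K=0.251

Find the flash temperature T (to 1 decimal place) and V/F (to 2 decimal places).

Adiabatic flash: solve Rachford–Rice at each trial T, then check hF = ψ·hV(T) + (1−ψ)·hL(T).
  T = 332.4 K: K = (2.250, 0.163), RR gives ψ = 0.064, H_out = 1.740 kJ/mol
  T = 367.2 K: K = (3.142, 0.251), RR gives ψ = 0.313, H_out = 13.823 kJ/mol
  T = 349.8 K: K = (2.681, 0.204), RR gives ψ = 0.207, H_out = 8.347 kJ/mol
  T = 341.1 K: K = (2.462, 0.183), RR gives ψ = 0.142, H_out = 5.247 kJ/mol
  T = 345.5 K: K = (2.572, 0.194), RR gives ψ = 0.176, H_out = 6.856 kJ/mol
  T = 343.3 K: K = (2.516, 0.188), RR gives ψ = 0.160, H_out = 6.063 kJ/mol
  T = 342.2 K: K = (2.489, 0.186), RR gives ψ = 0.151, H_out = 5.658 kJ/mol
Linear interpolation between T = 341.1 (H_out = 5.247) and T = 342.2 (H_out = 5.658) on hF = 5.638 gives T ≈ 342.1 K, at which ψ = 0.15.

T = 342.1 K, V/F = 0.15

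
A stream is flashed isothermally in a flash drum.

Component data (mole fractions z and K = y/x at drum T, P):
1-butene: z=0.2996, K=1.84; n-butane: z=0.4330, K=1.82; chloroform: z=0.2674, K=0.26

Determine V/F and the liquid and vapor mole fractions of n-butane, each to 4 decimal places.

V/F = 0.6671, x_n-butane = 0.2799, y_n-butane = 0.5094

Material balance + equilibrium reduce to Σ zᵢ(Kᵢ−1)/(1+V/F(Kᵢ−1)) = 0.
Check two-phase: ΣzᵢKᵢ = 1.4088 > 1 and Σzᵢ/Kᵢ = 1.4292 > 1, so g(0) = 0.4088 > 0 and g(1) = -0.4292 < 0.
Newton–Raphson from V/F = 0.5:
  V/F = 0.5000: g = 0.11495, g' = -0.6202 → V/F = 0.6853
  V/F = 0.6853: g = -0.01447, g' = -0.8073 → V/F = 0.6674
  V/F = 0.6674: g = -0.00025, g' = -0.7801 → V/F = 0.6671
Converged at V/F = 0.6671.
Compositions from xᵢ = zᵢ/(1+V/F(Kᵢ−1)), yᵢ = Kᵢxᵢ:
  1-butene: x = 0.1920, y = 0.3533
  n-butane: x = 0.2799, y = 0.5094
  chloroform: x = 0.5281, y = 0.1373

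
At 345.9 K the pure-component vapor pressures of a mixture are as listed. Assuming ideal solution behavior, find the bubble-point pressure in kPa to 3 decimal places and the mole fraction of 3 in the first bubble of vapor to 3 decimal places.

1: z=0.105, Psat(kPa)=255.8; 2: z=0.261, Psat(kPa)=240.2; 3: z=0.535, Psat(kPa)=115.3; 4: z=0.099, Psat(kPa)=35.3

At the bubble point ψ → 0, so ΣzᵢKᵢ = 1 with Kᵢ = Pᵢˢᵃᵗ/P ⇒ P = ΣzᵢPᵢˢᵃᵗ.
P = 0.105·255.8 + 0.261·240.2 + 0.535·115.3 + 0.099·35.3 = 154.731 kPa
yᵢ = zᵢPᵢˢᵃᵗ/P ⇒ y_3 = 0.535·115.3/154.731 = 0.399

Pbub = 154.731 kPa, y_3 = 0.399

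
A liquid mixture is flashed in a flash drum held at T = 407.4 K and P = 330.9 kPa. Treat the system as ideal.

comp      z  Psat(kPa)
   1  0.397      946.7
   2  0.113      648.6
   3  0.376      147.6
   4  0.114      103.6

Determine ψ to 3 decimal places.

Raoult's law: Kᵢ = Pᵢˢᵃᵗ/P = Pᵢˢᵃᵗ/330.9.
  K_1 = 946.7/330.9 = 2.86099, K_2 = 648.6/330.9 = 1.96011, K_3 = 147.6/330.9 = 0.44606, K_4 = 103.6/330.9 = 0.31309
Newton iteration, ψ⁰ = 0.5:
  ψ = 0.500: g = 0.0487, g' = -0.762 → ψ = 0.564
Converged at ψ = 0.564.

ψ = 0.564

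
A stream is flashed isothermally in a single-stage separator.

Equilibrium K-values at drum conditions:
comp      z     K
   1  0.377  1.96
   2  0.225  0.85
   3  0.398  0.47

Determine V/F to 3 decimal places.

V/F = 0.286

Material balance + equilibrium reduce to Σ zᵢ(Kᵢ−1)/(1+V/F(Kᵢ−1)) = 0.
Check two-phase: ΣzᵢKᵢ = 1.117 > 1 and Σzᵢ/Kᵢ = 1.304 > 1, so g(0) = 0.117 > 0 and g(1) = -0.304 < 0.
Newton iteration, V/F⁰ = 0.65:
  V/F = 0.650: g = -0.1363, g' = -0.398 → V/F = 0.308
  V/F = 0.308: g = -0.0080, g' = -0.372 → V/F = 0.286
Converged at V/F = 0.286.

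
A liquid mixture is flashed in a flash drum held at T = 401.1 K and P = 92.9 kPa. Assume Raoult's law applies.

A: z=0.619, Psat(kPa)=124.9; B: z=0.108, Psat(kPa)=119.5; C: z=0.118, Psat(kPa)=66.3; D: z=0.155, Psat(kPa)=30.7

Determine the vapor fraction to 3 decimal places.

Raoult's law: Kᵢ = Pᵢˢᵃᵗ/P = Pᵢˢᵃᵗ/92.9.
  K_A = 124.9/92.9 = 1.34446, K_B = 119.5/92.9 = 1.28633, K_C = 66.3/92.9 = 0.71367, K_D = 30.7/92.9 = 0.33046
Rachford–Rice: g(ψ) = Σ zᵢ(Kᵢ−1)/(1+ψ(Kᵢ−1)) = 0.
Feasibility: ΣzᵢKᵢ = 1.107, Σzᵢ/Kᵢ = 1.179 — both > 1, two phases present.
Newton iteration, ψ⁰ = 0.5:
  ψ = 0.500: g = 0.0135, g' = -0.230 → ψ = 0.559
  ψ = 0.559: g = -0.0005, g' = -0.249 → ψ = 0.556
Converged at ψ = 0.556.

ψ = 0.556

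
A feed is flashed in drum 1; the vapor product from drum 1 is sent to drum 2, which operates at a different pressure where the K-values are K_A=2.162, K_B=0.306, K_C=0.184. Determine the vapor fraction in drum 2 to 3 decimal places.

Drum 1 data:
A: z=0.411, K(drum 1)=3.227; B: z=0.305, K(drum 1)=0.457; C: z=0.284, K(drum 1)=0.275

V/F (drum 2) = 0.715

Drum 1:
Iterate (Newton) starting at ψ₁ = 0.5:
  ψ₁ = 0.500: g = -0.1172, g' = -0.993 → ψ₁ = 0.382
  ψ₁ = 0.382: g = 0.0009, g' = -1.024 → ψ₁ = 0.383
Converged at ψ₁ = 0.383.
Drum-1 compositions:
  A: x = 0.222, y = 0.716
  B: x = 0.385, y = 0.176
  C: x = 0.393, y = 0.108
Drum-2 feed = drum-1 vapor: z₂ = (0.7159, 0.1760, 0.1081).
Drum 2:
Iterate (Newton) starting at ψ₂ = 0.5:
  ψ₂ = 0.500: g = 0.1902, g' = -0.791 → ψ₂ = 0.740
  ψ₂ = 0.740: g = -0.0269, g' = -1.097 → ψ₂ = 0.716
  ψ₂ = 0.716: g = -0.0007, g' = -1.039 → ψ₂ = 0.715
Converged at ψ₂ = 0.715.
  A: x = 0.391, y = 0.845
  B: x = 0.349, y = 0.107
  C: x = 0.260, y = 0.048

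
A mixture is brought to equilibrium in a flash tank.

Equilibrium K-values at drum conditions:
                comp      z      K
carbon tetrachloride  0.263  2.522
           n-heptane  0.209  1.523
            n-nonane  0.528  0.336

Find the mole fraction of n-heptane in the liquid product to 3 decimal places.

x_n-heptane = 0.189

Let ψ = V/F and solve Σ zᵢ(Kᵢ−1)/(1+ψ(Kᵢ−1)) = 0.
g(0) = ΣzᵢKᵢ − 1 = 0.159 and g(1) = 1 − Σzᵢ/Kᵢ = -0.813, so a root lies in (0, 1).
Newton iteration, ψ⁰ = 0.5:
  ψ = 0.500: g = -0.2109, g' = -0.754 → ψ = 0.220
  ψ = 0.220: g = -0.0129, g' = -0.707 → ψ = 0.202
Converged at ψ = 0.202.
Compositions from xᵢ = zᵢ/(1+ψ(Kᵢ−1)), yᵢ = Kᵢxᵢ:
  carbon tetrachloride: x = 0.201, y = 0.507
  n-heptane: x = 0.189, y = 0.288
  n-nonane: x = 0.610, y = 0.205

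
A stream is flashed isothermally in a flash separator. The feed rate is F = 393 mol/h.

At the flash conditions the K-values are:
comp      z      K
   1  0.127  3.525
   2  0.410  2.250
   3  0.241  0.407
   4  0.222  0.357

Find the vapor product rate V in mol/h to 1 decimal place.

V = 218.7 mol/h

Material balance + equilibrium reduce to Σ zᵢ(Kᵢ−1)/(1+V/F(Kᵢ−1)) = 0.
Check two-phase: ΣzᵢKᵢ = 1.548 > 1 and Σzᵢ/Kᵢ = 1.432 > 1, so g(0) = 0.548 > 0 and g(1) = -0.432 < 0.
Newton iteration, V/F⁰ = 0.5:
  V/F = 0.500: g = 0.0436, g' = -0.771 → V/F = 0.557
  V/F = 0.557: g = -0.0000, g' = -0.774 → V/F = 0.556
Converged at V/F = 0.556.
Then V = V/F·F = 0.5565·393 = 218.7 mol/h and L = F − V = 174.3 mol/h.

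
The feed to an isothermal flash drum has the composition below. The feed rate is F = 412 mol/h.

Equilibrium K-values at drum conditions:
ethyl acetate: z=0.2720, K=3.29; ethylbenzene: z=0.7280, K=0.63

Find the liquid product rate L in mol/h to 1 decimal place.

Newton–Raphson from ψ = 0.5:
  ψ = 0.5000: g = -0.04012, g' = -0.4601 → ψ = 0.4128
  ψ = 0.4128: g = 0.00228, g' = -0.5158 → ψ = 0.4172
Converged at ψ = 0.4172.
Then V = ψ·F = 0.4172·412 = 171.9 mol/h and L = F − V = 240.1 mol/h.

L = 240.1 mol/h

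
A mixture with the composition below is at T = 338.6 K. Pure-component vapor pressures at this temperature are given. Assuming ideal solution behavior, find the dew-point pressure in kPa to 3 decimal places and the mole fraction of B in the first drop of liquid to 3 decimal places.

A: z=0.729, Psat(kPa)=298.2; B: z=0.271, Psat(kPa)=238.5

At the dew point ψ → 1, so Σzᵢ/Kᵢ = 1 with Kᵢ = Pᵢˢᵃᵗ/P ⇒ 1/P = Σzᵢ/Pᵢˢᵃᵗ.
1/P = 0.729/298.2 + 0.271/238.5 = 0.003581 ⇒ P = 279.257 kPa
xᵢ = zᵢP/Pᵢˢᵃᵗ ⇒ x_B = 0.271·279.257/238.5 = 0.317

Pdew = 279.257 kPa, x_B = 0.317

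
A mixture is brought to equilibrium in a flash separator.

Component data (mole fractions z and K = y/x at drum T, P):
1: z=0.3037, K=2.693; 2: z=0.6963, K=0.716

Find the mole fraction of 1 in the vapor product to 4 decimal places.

y_1 = 0.3869

Material balance + equilibrium reduce to Σ zᵢ(Kᵢ−1)/(1+ψ(Kᵢ−1)) = 0.
Feasibility: ΣzᵢKᵢ = 1.3164, Σzᵢ/Kᵢ = 1.0853 — both > 1, two phases present.
Newton iteration, ψ⁰ = 0.6:
  ψ = 0.6000: g = 0.01670, g' = -0.2958 → ψ = 0.6565
  ψ = 0.6565: g = 0.00046, g' = -0.2801 → ψ = 0.6581
Converged at ψ = 0.6581.
Compositions from xᵢ = zᵢ/(1+ψ(Kᵢ−1)), yᵢ = Kᵢxᵢ:
  1: x = 0.1437, y = 0.3869
  2: x = 0.8563, y = 0.6131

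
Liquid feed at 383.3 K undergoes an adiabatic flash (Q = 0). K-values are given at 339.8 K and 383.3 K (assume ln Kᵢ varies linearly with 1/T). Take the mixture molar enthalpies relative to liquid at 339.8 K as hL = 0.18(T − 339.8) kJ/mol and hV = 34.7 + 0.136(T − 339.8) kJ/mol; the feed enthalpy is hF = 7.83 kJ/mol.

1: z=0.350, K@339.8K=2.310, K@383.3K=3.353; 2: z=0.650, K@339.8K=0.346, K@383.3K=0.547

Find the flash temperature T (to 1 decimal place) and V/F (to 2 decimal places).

T = 351.5 K, V/F = 0.17

Adiabatic flash: solve Rachford–Rice at each trial T, then check hF = ψ·hV(T) + (1−ψ)·hL(T).
  T = 339.8 K: K = (2.310, 0.346), RR gives ψ = 0.039, H_out = 1.353 kJ/mol
  T = 383.3 K: K = (3.353, 0.547), RR gives ψ = 0.496, H_out = 24.104 kJ/mol
  T = 361.6 K: K = (2.816, 0.441), RR gives ψ = 0.268, H_out = 12.982 kJ/mol
  T = 350.7 K: K = (2.558, 0.392), RR gives ψ = 0.159, H_out = 7.394 kJ/mol
  T = 356.1 K: K = (2.685, 0.416), RR gives ψ = 0.214, H_out = 10.195 kJ/mol
  T = 353.4 K: K = (2.621, 0.404), RR gives ψ = 0.186, H_out = 8.805 kJ/mol
  T = 352.0 K: K = (2.588, 0.398), RR gives ψ = 0.172, H_out = 8.076 kJ/mol
Linear interpolation between T = 350.7 (H_out = 7.394) and T = 352.0 (H_out = 8.076) on hF = 7.83 gives T ≈ 351.5 K, at which ψ = 0.17.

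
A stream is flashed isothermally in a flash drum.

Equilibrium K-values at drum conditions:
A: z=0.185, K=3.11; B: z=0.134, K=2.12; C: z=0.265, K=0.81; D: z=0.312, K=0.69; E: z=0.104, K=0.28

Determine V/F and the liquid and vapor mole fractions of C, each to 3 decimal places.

V/F = 0.498, x_C = 0.293, y_C = 0.237

Rachford–Rice: g(V/F) = Σ zᵢ(Kᵢ−1)/(1+V/F(Kᵢ−1)) = 0.
Check two-phase: ΣzᵢKᵢ = 1.318 > 1 and Σzᵢ/Kᵢ = 1.273 > 1, so g(0) = 0.318 > 0 and g(1) = -0.273 < 0.
Iterate (Newton) starting at V/F = 0.55:
  V/F = 0.550: g = -0.0233, g' = -0.444 → V/F = 0.498
Converged at V/F = 0.498.
Compositions from xᵢ = zᵢ/(1+V/F(Kᵢ−1)), yᵢ = Kᵢxᵢ:
  A: x = 0.090, y = 0.281
  B: x = 0.086, y = 0.182
  C: x = 0.293, y = 0.237
  D: x = 0.369, y = 0.255
  E: x = 0.162, y = 0.045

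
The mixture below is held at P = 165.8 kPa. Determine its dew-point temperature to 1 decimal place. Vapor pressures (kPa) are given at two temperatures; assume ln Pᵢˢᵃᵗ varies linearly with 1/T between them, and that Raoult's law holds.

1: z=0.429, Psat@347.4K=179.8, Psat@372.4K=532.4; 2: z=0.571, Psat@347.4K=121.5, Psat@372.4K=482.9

T = 350.4 K

Dew-point temperature: Σzᵢ·P/Pᵢˢᵃᵗ(T) = 1. Interpolate ln Pᵢˢᵃᵗ = aᵢ + bᵢ/T.
  T = 347.4 K: ΣzᵢP/Pᵢˢᵃᵗ = 1.1748
  T = 372.4 K: ΣzᵢP/Pᵢˢᵃᵗ = 0.3296
  T = 359.9 K: ΣzᵢP/Pᵢˢᵃᵗ = 0.6072
  T = 353.6 K: ΣzᵢP/Pᵢˢᵃᵗ = 0.8413
  T = 350.5 K: ΣzᵢP/Pᵢˢᵃᵗ = 0.9925
  T = 348.9 K: ΣzᵢP/Pᵢˢᵃᵗ = 1.0823
Interpolating between 348.9 K and 350.5 K gives T ≈ 350.4 K.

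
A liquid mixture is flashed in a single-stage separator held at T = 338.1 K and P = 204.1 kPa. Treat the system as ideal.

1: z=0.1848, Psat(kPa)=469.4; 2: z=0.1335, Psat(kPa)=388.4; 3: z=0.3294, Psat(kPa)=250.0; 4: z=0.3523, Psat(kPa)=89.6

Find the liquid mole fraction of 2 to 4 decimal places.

Raoult's law: Kᵢ = Pᵢˢᵃᵗ/P = Pᵢˢᵃᵗ/204.1.
  K_1 = 469.4/204.1 = 2.299853, K_2 = 388.4/204.1 = 1.902989, K_3 = 250.0/204.1 = 1.224890, K_4 = 89.6/204.1 = 0.439000
Rachford–Rice: g(V/F) = Σ zᵢ(Kᵢ−1)/(1+V/F(Kᵢ−1)) = 0.
Feasibility: ΣzᵢKᵢ = 1.2372, Σzᵢ/Kᵢ = 1.2219 — both > 1, two phases present.
Iterate (Newton) starting at V/F = 0.5:
  V/F = 0.5000: g = 0.02054, g' = -0.3940 → V/F = 0.5521
  V/F = 0.5521: g = -0.00015, g' = -0.4002 → V/F = 0.5518
Converged at V/F = 0.5518.
Compositions from xᵢ = zᵢ/(1+V/F(Kᵢ−1)), yᵢ = Kᵢxᵢ:
  1: x = 0.1076, y = 0.2475
  2: x = 0.0891, y = 0.1696
  3: x = 0.2930, y = 0.3589
  4: x = 0.5102, y = 0.2240

x_2 = 0.0891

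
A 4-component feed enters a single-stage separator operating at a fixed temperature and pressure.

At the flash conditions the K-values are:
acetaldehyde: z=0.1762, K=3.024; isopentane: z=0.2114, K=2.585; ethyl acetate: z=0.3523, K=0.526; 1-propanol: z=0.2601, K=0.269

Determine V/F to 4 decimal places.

V/F = 0.3126

Rachford–Rice: g(V/F) = Σ zᵢ(Kᵢ−1)/(1+V/F(Kᵢ−1)) = 0.
Check two-phase: ΣzᵢKᵢ = 1.3346 > 1 and Σzᵢ/Kᵢ = 1.7767 > 1, so g(0) = 0.3346 > 0 and g(1) = -0.7767 < 0.
Newton–Raphson from V/F = 0.5:
  V/F = 0.5000: g = -0.15434, g' = -0.8248 → V/F = 0.3129
  V/F = 0.3129: g = -0.00024, g' = -0.8507 → V/F = 0.3126
Converged at V/F = 0.3126.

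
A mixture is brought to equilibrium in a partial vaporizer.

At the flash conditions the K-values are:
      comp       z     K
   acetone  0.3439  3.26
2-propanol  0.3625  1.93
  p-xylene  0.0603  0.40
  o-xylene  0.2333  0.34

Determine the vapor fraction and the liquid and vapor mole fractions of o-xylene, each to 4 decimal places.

ψ = 0.8815, x_o-xylene = 0.5579, y_o-xylene = 0.1897

Rachford–Rice: g(ψ) = Σ zᵢ(Kᵢ−1)/(1+ψ(Kᵢ−1)) = 0.
g(0) = ΣzᵢKᵢ − 1 = 0.9242 and g(1) = 1 − Σzᵢ/Kᵢ = -0.1302, so a root lies in (0, 1).
Newton–Raphson from ψ = 0.64:
  ψ = 0.6400: g = 0.20372, g' = -0.7785 → ψ = 0.9017
  ψ = 0.9017: g = -0.01990, g' = -1.0060 → ψ = 0.8819
  ψ = 0.8819: g = -0.00036, g' = -0.9704 → ψ = 0.8815
Converged at ψ = 0.8815.
Compositions from xᵢ = zᵢ/(1+ψ(Kᵢ−1)), yᵢ = Kᵢxᵢ:
  acetone: x = 0.1149, y = 0.3747
  2-propanol: x = 0.1992, y = 0.3844
  p-xylene: x = 0.1280, y = 0.0512
  o-xylene: x = 0.5579, y = 0.1897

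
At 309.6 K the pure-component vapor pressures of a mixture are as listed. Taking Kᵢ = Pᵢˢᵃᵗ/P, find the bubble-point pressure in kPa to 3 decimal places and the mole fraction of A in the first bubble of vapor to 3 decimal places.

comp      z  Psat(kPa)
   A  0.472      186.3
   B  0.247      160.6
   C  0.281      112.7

Pbub = 159.270 kPa, y_A = 0.552

At the bubble point ψ → 0, so ΣzᵢKᵢ = 1 with Kᵢ = Pᵢˢᵃᵗ/P ⇒ P = ΣzᵢPᵢˢᵃᵗ.
P = 0.472·186.3 + 0.247·160.6 + 0.281·112.7 = 159.270 kPa
yᵢ = zᵢPᵢˢᵃᵗ/P ⇒ y_A = 0.472·186.3/159.270 = 0.552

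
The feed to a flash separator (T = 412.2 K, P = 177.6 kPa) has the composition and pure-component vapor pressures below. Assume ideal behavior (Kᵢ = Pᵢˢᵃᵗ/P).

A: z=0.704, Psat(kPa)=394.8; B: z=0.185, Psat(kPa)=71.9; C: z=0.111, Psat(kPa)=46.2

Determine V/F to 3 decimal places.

Raoult's law: Kᵢ = Pᵢˢᵃᵗ/P = Pᵢˢᵃᵗ/177.6.
  K_A = 394.8/177.6 = 2.22297, K_B = 71.9/177.6 = 0.40484, K_C = 46.2/177.6 = 0.26014
Material balance + equilibrium reduce to Σ zᵢ(Kᵢ−1)/(1+V/F(Kᵢ−1)) = 0.
g(0) = ΣzᵢKᵢ − 1 = 0.669 and g(1) = 1 − Σzᵢ/Kᵢ = -0.200, so a root lies in (0, 1).
Iterate (Newton) starting at V/F = 0.56:
  V/F = 0.560: g = 0.2056, g' = -0.695 → V/F = 0.856
  V/F = 0.856: g = -0.0275, g' = -0.975 → V/F = 0.827
Converged at V/F = 0.827.

V/F = 0.827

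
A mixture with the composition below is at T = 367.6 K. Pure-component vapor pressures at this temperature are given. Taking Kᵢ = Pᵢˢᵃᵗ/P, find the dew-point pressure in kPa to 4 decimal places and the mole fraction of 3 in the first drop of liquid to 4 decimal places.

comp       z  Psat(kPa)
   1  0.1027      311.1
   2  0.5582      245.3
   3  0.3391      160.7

Pdew = 212.0512 kPa, x_3 = 0.4475

At the dew point ψ → 1, so Σzᵢ/Kᵢ = 1 with Kᵢ = Pᵢˢᵃᵗ/P ⇒ 1/P = Σzᵢ/Pᵢˢᵃᵗ.
1/P = 0.1027/311.1 + 0.5582/245.3 + 0.3391/160.7 = 0.0047158 ⇒ P = 212.0512 kPa
xᵢ = zᵢP/Pᵢˢᵃᵗ ⇒ x_3 = 0.3391·212.0512/160.7 = 0.4475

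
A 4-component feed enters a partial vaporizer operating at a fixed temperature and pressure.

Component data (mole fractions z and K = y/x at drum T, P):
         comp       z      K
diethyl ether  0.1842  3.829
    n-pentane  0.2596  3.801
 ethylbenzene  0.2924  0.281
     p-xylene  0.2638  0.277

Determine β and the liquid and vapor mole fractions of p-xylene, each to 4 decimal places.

β = 0.4179, x_p-xylene = 0.3780, y_p-xylene = 0.1047

Rachford–Rice: g(β) = Σ zᵢ(Kᵢ−1)/(1+β(Kᵢ−1)) = 0.
Feasibility: ΣzᵢKᵢ = 1.8473, Σzᵢ/Kᵢ = 2.1093 — both > 1, two phases present.
Newton iteration, β⁰ = 0.5:
  β = 0.5000: g = -0.10821, g' = -1.3130 → β = 0.4176
  β = 0.4176: g = 0.00038, g' = -1.3341 → β = 0.4179
Converged at β = 0.4179.
Compositions from xᵢ = zᵢ/(1+β(Kᵢ−1)), yᵢ = Kᵢxᵢ:
  diethyl ether: x = 0.0844, y = 0.3232
  n-pentane: x = 0.1196, y = 0.4546
  ethylbenzene: x = 0.4180, y = 0.1175
  p-xylene: x = 0.3780, y = 0.1047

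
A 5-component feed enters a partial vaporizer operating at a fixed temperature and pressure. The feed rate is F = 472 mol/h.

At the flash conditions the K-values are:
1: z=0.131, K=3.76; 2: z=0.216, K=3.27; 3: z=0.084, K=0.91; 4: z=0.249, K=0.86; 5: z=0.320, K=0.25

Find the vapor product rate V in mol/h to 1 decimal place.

V = 210.5 mol/h

Rachford–Rice: g(β) = Σ zᵢ(Kᵢ−1)/(1+β(Kᵢ−1)) = 0.
Feasibility: ΣzᵢKᵢ = 1.569, Σzᵢ/Kᵢ = 1.763 — both > 1, two phases present.
Iterate (Newton) starting at β = 0.5:
  β = 0.500: g = -0.0478, g' = -0.888 → β = 0.446
Converged at β = 0.446.
Then V = β·F = 0.4460·472 = 210.5 mol/h and L = F − V = 261.5 mol/h.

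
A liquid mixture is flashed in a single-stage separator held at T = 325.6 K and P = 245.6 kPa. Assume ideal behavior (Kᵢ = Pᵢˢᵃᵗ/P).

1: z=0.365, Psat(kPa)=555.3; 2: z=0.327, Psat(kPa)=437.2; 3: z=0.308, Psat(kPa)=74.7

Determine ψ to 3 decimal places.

Raoult's law: Kᵢ = Pᵢˢᵃᵗ/P = Pᵢˢᵃᵗ/245.6.
  K_1 = 555.3/245.6 = 2.26099, K_2 = 437.2/245.6 = 1.78013, K_3 = 74.7/245.6 = 0.30415
Material balance + equilibrium reduce to Σ zᵢ(Kᵢ−1)/(1+ψ(Kᵢ−1)) = 0.
Feasibility: ΣzᵢKᵢ = 1.501, Σzᵢ/Kᵢ = 1.358 — both > 1, two phases present.
Newton iteration, ψ⁰ = 0.5:
  ψ = 0.500: g = 0.1371, g' = -0.672 → ψ = 0.704
  ψ = 0.704: g = -0.0117, g' = -0.819 → ψ = 0.690
Converged at ψ = 0.690.

ψ = 0.690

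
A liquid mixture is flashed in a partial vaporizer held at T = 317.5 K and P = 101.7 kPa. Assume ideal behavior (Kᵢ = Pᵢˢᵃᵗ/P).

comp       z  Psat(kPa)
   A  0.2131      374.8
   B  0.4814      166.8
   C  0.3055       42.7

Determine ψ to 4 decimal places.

ψ = 0.8880

Raoult's law: Kᵢ = Pᵢˢᵃᵗ/P = Pᵢˢᵃᵗ/101.7.
  K_A = 374.8/101.7 = 3.685349, K_B = 166.8/101.7 = 1.640118, K_C = 42.7/101.7 = 0.419862
Material balance + equilibrium reduce to Σ zᵢ(Kᵢ−1)/(1+ψ(Kᵢ−1)) = 0.
Check two-phase: ΣzᵢKᵢ = 1.7032 > 1 and Σzᵢ/Kᵢ = 1.0790 > 1, so g(0) = 0.7032 > 0 and g(1) = -0.0790 < 0.
Newton–Raphson from ψ = 0.5:
  ψ = 0.5000: g = 0.22806, g' = -0.5972 → ψ = 0.8819
  ψ = 0.8819: g = 0.00397, g' = -0.6471 → ψ = 0.8880
Converged at ψ = 0.8880.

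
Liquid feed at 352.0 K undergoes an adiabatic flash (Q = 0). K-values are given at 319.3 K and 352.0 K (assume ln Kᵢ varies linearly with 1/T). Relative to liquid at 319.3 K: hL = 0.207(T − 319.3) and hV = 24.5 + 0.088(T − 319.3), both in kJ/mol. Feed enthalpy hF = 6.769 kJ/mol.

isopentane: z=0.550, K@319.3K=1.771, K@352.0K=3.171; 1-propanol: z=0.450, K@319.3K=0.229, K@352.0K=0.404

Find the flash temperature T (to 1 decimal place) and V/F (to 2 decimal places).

Adiabatic flash: solve Rachford–Rice at each trial T, then check hF = ψ·hV(T) + (1−ψ)·hL(T).
  T = 319.3 K: K = (1.771, 0.229), RR gives ψ = 0.130, H_out = 3.178 kJ/mol
  T = 352.0 K: K = (3.171, 0.404), RR gives ψ = 0.716, H_out = 21.515 kJ/mol
  T = 335.6 K: K = (2.402, 0.308), RR gives ψ = 0.474, H_out = 14.065 kJ/mol
  T = 327.5 K: K = (2.072, 0.267), RR gives ψ = 0.330, H_out = 9.471 kJ/mol
  T = 323.4 K: K = (1.918, 0.247), RR gives ψ = 0.240, H_out = 6.621 kJ/mol
  T = 325.4 K: K = (1.992, 0.257), RR gives ψ = 0.286, H_out = 8.071 kJ/mol
Linear interpolation between T = 323.4 (H_out = 6.621) and T = 325.4 (H_out = 8.071) on hF = 6.769 gives T ≈ 323.6 K, at which ψ = 0.25.

T = 323.6 K, V/F = 0.25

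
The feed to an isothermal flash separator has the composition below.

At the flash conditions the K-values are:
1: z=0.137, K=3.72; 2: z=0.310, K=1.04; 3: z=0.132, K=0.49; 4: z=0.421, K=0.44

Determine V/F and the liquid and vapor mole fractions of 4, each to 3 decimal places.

Material balance + equilibrium reduce to Σ zᵢ(Kᵢ−1)/(1+V/F(Kᵢ−1)) = 0.
Feasibility: ΣzᵢKᵢ = 1.082, Σzᵢ/Kᵢ = 1.561 — both > 1, two phases present.
Iterate (Newton) starting at V/F = 0.42:
  V/F = 0.420: g = -0.2078, g' = -0.503 → V/F = 0.007
  V/F = 0.007: g = 0.0743, g' = -1.146 → V/F = 0.071
  V/F = 0.071: g = 0.0090, g' = -0.891 → V/F = 0.081
  V/F = 0.081: g = 0.0001, g' = -0.862 → V/F = 0.082
Converged at V/F = 0.082.
Compositions from xᵢ = zᵢ/(1+V/F(Kᵢ−1)), yᵢ = Kᵢxᵢ:
  1: x = 0.112, y = 0.417
  2: x = 0.309, y = 0.321
  3: x = 0.138, y = 0.067
  4: x = 0.441, y = 0.194

V/F = 0.082, x_4 = 0.441, y_4 = 0.194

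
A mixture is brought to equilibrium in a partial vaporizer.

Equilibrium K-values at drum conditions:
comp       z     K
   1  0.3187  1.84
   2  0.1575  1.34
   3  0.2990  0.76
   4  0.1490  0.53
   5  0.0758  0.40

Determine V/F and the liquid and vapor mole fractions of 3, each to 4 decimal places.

V/F = 0.4855, x_3 = 0.3384, y_3 = 0.2572

Material balance + equilibrium reduce to Σ zᵢ(Kᵢ−1)/(1+V/F(Kᵢ−1)) = 0.
Feasibility: ΣzᵢKᵢ = 1.1340, Σzᵢ/Kᵢ = 1.1548 — both > 1, two phases present.
Iterate (Newton) starting at V/F = 0.5:
  V/F = 0.5000: g = -0.00376, g' = -0.2590 → V/F = 0.4855
Converged at V/F = 0.4855.
Compositions from xᵢ = zᵢ/(1+V/F(Kᵢ−1)), yᵢ = Kᵢxᵢ:
  1: x = 0.2264, y = 0.4165
  2: x = 0.1352, y = 0.1812
  3: x = 0.3384, y = 0.2572
  4: x = 0.1930, y = 0.1023
  5: x = 0.1070, y = 0.0428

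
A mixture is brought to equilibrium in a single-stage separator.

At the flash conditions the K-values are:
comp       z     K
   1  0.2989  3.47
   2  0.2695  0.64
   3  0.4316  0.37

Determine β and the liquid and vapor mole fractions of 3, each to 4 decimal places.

Newton iteration, β⁰ = 0.5:
  β = 0.5000: g = -0.18494, g' = -0.7821 → β = 0.2635
  β = 0.2635: g = 0.01396, g' = -0.9580 → β = 0.2781
  β = 0.2781: g = 0.00016, g' = -0.9357 → β = 0.2783
Converged at β = 0.2783.
Compositions from xᵢ = zᵢ/(1+β(Kᵢ−1)), yᵢ = Kᵢxᵢ:
  1: x = 0.1771, y = 0.6147
  2: x = 0.2995, y = 0.1917
  3: x = 0.5234, y = 0.1936

β = 0.2783, x_3 = 0.5234, y_3 = 0.1936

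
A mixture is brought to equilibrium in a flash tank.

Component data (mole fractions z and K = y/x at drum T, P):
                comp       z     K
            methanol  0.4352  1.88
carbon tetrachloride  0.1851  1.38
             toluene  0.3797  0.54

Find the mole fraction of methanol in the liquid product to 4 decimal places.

x_methanol = 0.2545

Rachford–Rice: g(V/F) = Σ zᵢ(Kᵢ−1)/(1+V/F(Kᵢ−1)) = 0.
Check two-phase: ΣzᵢKᵢ = 1.2787 > 1 and Σzᵢ/Kᵢ = 1.0688 > 1, so g(0) = 0.2787 > 0 and g(1) = -0.0688 < 0.
Iterate (Newton) starting at V/F = 0.5:
  V/F = 0.5000: g = 0.09823, g' = -0.3169 → V/F = 0.8100
  V/F = 0.8100: g = -0.00100, g' = -0.3346 → V/F = 0.8070
Converged at V/F = 0.8070.
Compositions from xᵢ = zᵢ/(1+V/F(Kᵢ−1)), yᵢ = Kᵢxᵢ:
  methanol: x = 0.2545, y = 0.4784
  carbon tetrachloride: x = 0.1417, y = 0.1955
  toluene: x = 0.6039, y = 0.3261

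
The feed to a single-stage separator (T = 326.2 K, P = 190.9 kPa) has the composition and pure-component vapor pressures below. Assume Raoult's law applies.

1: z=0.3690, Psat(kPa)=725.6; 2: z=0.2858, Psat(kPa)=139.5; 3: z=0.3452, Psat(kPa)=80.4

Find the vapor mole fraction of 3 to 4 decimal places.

Raoult's law: Kᵢ = Pᵢˢᵃᵗ/P = Pᵢˢᵃᵗ/190.9.
  K_1 = 725.6/190.9 = 3.800943, K_2 = 139.5/190.9 = 0.730749, K_3 = 80.4/190.9 = 0.421163
Iterate (Newton) starting at β = 0.54:
  β = 0.5400: g = 0.03065, g' = -0.7317 → β = 0.5819
  β = 0.5819: g = 0.00047, g' = -0.7107 → β = 0.5825
Converged at β = 0.5825.
Compositions from xᵢ = zᵢ/(1+β(Kᵢ−1)), yᵢ = Kᵢxᵢ:
  1: x = 0.1402, y = 0.5330
  2: x = 0.3390, y = 0.2477
  3: x = 0.5208, y = 0.2193

y_3 = 0.2193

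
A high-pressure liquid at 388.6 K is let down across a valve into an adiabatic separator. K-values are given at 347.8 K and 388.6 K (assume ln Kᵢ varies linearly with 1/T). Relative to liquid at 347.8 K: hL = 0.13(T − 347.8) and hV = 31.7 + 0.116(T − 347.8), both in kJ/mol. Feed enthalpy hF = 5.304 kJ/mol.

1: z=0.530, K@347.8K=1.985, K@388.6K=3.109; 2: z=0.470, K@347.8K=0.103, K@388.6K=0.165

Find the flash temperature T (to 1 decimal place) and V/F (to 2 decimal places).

Adiabatic flash: solve Rachford–Rice at each trial T, then check hF = ψ·hV(T) + (1−ψ)·hL(T).
  T = 347.8 K: K = (1.985, 0.103), RR gives ψ = 0.114, H_out = 3.604 kJ/mol
  T = 388.6 K: K = (3.109, 0.165), RR gives ψ = 0.412, H_out = 18.125 kJ/mol
  T = 368.2 K: K = (2.515, 0.132), RR gives ψ = 0.300, H_out = 12.091 kJ/mol
  T = 358.0 K: K = (2.242, 0.117), RR gives ψ = 0.222, H_out = 8.327 kJ/mol
  T = 352.9 K: K = (2.111, 0.110), RR gives ψ = 0.173, H_out = 6.121 kJ/mol
  T = 350.4 K: K = (2.049, 0.106), RR gives ψ = 0.145, H_out = 4.932 kJ/mol
  T = 351.6 K: K = (2.079, 0.108), RR gives ψ = 0.159, H_out = 5.513 kJ/mol
Linear interpolation between T = 350.4 (H_out = 4.932) and T = 351.6 (H_out = 5.513) on hF = 5.304 gives T ≈ 351.2 K, at which ψ = 0.15.

T = 351.2 K, V/F = 0.15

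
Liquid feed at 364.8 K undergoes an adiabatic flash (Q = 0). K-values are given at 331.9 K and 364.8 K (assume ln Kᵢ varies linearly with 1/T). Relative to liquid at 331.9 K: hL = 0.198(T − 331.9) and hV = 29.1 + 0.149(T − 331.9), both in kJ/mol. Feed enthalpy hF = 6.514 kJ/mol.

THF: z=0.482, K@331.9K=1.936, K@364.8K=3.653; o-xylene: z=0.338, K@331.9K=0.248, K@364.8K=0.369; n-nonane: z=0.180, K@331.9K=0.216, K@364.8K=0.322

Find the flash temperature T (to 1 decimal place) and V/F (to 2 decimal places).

T = 336.8 K, V/F = 0.19

Adiabatic flash: solve Rachford–Rice at each trial T, then check hF = ψ·hV(T) + (1−ψ)·hL(T).
  T = 331.9 K: K = (1.936, 0.248, 0.216), RR gives ψ = 0.078, H_out = 2.275 kJ/mol
  T = 364.8 K: K = (3.653, 0.369, 0.322), RR gives ψ = 0.549, H_out = 21.601 kJ/mol
  T = 348.4 K: K = (2.702, 0.306, 0.266), RR gives ψ = 0.376, H_out = 13.911 kJ/mol
  T = 340.1 K: K = (2.294, 0.276, 0.240), RR gives ψ = 0.254, H_out = 8.915 kJ/mol
  T = 336.0 K: K = (2.110, 0.262, 0.228), RR gives ψ = 0.176, H_out = 5.892 kJ/mol
  T = 338.1 K: K = (2.203, 0.269, 0.234), RR gives ψ = 0.218, H_out = 7.501 kJ/mol
Linear interpolation between T = 336.0 (H_out = 5.892) and T = 338.1 (H_out = 7.501) on hF = 6.514 gives T ≈ 336.8 K, at which ψ = 0.19.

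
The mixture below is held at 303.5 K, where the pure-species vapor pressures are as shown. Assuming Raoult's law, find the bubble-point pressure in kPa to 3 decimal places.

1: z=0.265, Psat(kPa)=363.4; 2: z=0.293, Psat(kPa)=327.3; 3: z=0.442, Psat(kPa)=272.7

At the bubble point ψ → 0, so ΣzᵢKᵢ = 1 with Kᵢ = Pᵢˢᵃᵗ/P ⇒ P = ΣzᵢPᵢˢᵃᵗ.
P = 0.265·363.4 + 0.293·327.3 + 0.442·272.7 = 312.733 kPa

Pbub = 312.733 kPa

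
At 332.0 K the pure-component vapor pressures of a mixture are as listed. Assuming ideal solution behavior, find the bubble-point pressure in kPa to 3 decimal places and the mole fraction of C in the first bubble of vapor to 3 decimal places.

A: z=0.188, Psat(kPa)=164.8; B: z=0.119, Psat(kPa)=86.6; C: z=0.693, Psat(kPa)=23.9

Pbub = 57.850 kPa, y_C = 0.286

At the bubble point ψ → 0, so ΣzᵢKᵢ = 1 with Kᵢ = Pᵢˢᵃᵗ/P ⇒ P = ΣzᵢPᵢˢᵃᵗ.
P = 0.188·164.8 + 0.119·86.6 + 0.693·23.9 = 57.850 kPa
yᵢ = zᵢPᵢˢᵃᵗ/P ⇒ y_C = 0.693·23.9/57.850 = 0.286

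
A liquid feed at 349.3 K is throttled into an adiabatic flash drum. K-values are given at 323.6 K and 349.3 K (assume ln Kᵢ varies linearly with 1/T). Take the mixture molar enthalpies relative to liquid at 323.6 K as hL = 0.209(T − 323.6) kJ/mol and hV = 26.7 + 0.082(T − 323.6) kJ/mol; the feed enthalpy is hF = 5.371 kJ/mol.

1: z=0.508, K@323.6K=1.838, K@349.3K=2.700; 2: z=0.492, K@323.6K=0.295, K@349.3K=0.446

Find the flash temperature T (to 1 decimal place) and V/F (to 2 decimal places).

Adiabatic flash: solve Rachford–Rice at each trial T, then check hF = ψ·hV(T) + (1−ψ)·hL(T).
  T = 323.6 K: K = (1.838, 0.295), RR gives ψ = 0.133, H_out = 3.563 kJ/mol
  T = 349.3 K: K = (2.700, 0.446), RR gives ψ = 0.628, H_out = 20.079 kJ/mol
  T = 336.5 K: K = (2.246, 0.366), RR gives ψ = 0.406, H_out = 12.876 kJ/mol
  T = 330.1 K: K = (2.037, 0.330), RR gives ψ = 0.283, H_out = 8.689 kJ/mol
  T = 326.9 K: K = (1.938, 0.312), RR gives ψ = 0.214, H_out = 6.310 kJ/mol
  T = 325.2 K: K = (1.886, 0.303), RR gives ψ = 0.174, H_out = 4.938 kJ/mol
Linear interpolation between T = 325.2 (H_out = 4.938) and T = 326.9 (H_out = 6.310) on hF = 5.371 gives T ≈ 325.7 K, at which ψ = 0.19.

T = 325.7 K, V/F = 0.19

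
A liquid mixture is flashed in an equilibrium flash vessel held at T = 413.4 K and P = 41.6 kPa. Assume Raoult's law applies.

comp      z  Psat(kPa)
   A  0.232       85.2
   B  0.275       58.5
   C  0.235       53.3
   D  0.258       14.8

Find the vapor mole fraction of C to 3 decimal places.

Raoult's law: Kᵢ = Pᵢˢᵃᵗ/P = Pᵢˢᵃᵗ/41.6.
  K_A = 85.2/41.6 = 2.04808, K_B = 58.5/41.6 = 1.40625, K_C = 53.3/41.6 = 1.28125, K_D = 14.8/41.6 = 0.35577
Rachford–Rice: g(V/F) = Σ zᵢ(Kᵢ−1)/(1+V/F(Kᵢ−1)) = 0.
g(0) = ΣzᵢKᵢ − 1 = 0.255 and g(1) = 1 − Σzᵢ/Kᵢ = -0.217, so a root lies in (0, 1).
Iterate (Newton) starting at V/F = 0.5:
  V/F = 0.500: g = 0.0652, g' = -0.388 → V/F = 0.668
  V/F = 0.668: g = -0.0051, g' = -0.459 → V/F = 0.657
Converged at V/F = 0.657.
Compositions from xᵢ = zᵢ/(1+V/F(Kᵢ−1)), yᵢ = Kᵢxᵢ:
  A: x = 0.137, y = 0.281
  B: x = 0.217, y = 0.305
  C: x = 0.198, y = 0.254
  D: x = 0.447, y = 0.159

y_C = 0.254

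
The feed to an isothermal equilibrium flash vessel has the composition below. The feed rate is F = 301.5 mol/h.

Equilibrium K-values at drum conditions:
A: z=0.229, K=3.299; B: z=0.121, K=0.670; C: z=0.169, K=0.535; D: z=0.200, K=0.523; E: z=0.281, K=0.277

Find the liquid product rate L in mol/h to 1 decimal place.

Rachford–Rice: g(V/F) = Σ zᵢ(Kᵢ−1)/(1+V/F(Kᵢ−1)) = 0.
Check two-phase: ΣzᵢKᵢ = 1.109 > 1 and Σzᵢ/Kᵢ = 1.963 > 1, so g(0) = 0.109 > 0 and g(1) = -0.963 < 0.
Newton–Raphson from V/F = 0.5:
  V/F = 0.500: g = -0.3488, g' = -0.782 → V/F = 0.054
  V/F = 0.054: g = 0.0379, g' = -1.217 → V/F = 0.085
  V/F = 0.085: g = 0.0016, g' = -1.117 → V/F = 0.086
Converged at V/F = 0.086.
Then V = V/F·F = 0.0864·301.5 = 26.1 mol/h and L = F − V = 275.4 mol/h.

L = 275.4 mol/h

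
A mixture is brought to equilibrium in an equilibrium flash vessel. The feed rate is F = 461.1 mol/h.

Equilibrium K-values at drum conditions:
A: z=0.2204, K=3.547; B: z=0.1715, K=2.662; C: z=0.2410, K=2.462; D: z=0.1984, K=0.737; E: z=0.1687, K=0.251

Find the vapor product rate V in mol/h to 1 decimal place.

V = 407.5 mol/h

Newton–Raphson from V/F = 0.5:
  V/F = 0.5000: g = 0.34404, g' = -0.8499 → V/F = 0.9048
  V/F = 0.9048: g = -0.02510, g' = -1.2366 → V/F = 0.8845
  V/F = 0.8845: g = -0.00075, g' = -1.1648 → V/F = 0.8839
Converged at V/F = 0.8839.
Then V = V/F·F = 0.8839·461.1 = 407.5 mol/h and L = F − V = 53.6 mol/h.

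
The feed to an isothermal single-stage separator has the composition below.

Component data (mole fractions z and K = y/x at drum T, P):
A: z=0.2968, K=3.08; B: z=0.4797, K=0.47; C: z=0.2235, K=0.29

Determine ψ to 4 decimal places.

ψ = 0.1662

Let ψ = V/F and solve Σ zᵢ(Kᵢ−1)/(1+ψ(Kᵢ−1)) = 0.
Check two-phase: ΣzᵢKᵢ = 1.2044 > 1 and Σzᵢ/Kᵢ = 1.8877 > 1, so g(0) = 0.2044 > 0 and g(1) = -0.8877 < 0.
Newton–Raphson from ψ = 0.48:
  ψ = 0.4800: g = -0.27279, g' = -0.8232 → ψ = 0.1486
  ψ = 0.1486: g = 0.01819, g' = -1.0488 → ψ = 0.1660
  ψ = 0.1660: g = 0.00029, g' = -1.0164 → ψ = 0.1662
Converged at ψ = 0.1662.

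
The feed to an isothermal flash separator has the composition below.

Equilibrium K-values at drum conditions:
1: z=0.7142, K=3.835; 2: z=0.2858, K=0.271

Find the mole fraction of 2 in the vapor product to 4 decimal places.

y_2 = 0.2156

Let β = V/F and solve Σ zᵢ(Kᵢ−1)/(1+β(Kᵢ−1)) = 0.
g(0) = ΣzᵢKᵢ − 1 = 1.8164 and g(1) = 1 − Σzᵢ/Kᵢ = -0.2408, so a root lies in (0, 1).
Newton–Raphson from β = 0.5:
  β = 0.5000: g = 0.50969, g' = -1.3583 → β = 0.8753
  β = 0.8753: g = 0.00596, g' = -1.6330 → β = 0.8789
Converged at β = 0.8789.
Compositions from xᵢ = zᵢ/(1+β(Kᵢ−1)), yᵢ = Kᵢxᵢ:
  1: x = 0.2045, y = 0.7844
  2: x = 0.7955, y = 0.2156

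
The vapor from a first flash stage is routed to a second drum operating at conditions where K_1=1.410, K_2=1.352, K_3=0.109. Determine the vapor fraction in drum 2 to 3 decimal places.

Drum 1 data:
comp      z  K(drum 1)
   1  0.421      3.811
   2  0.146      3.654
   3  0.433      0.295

V/F (drum 2) = 0.263

Drum 1:
Rachford–Rice: g(ψ₁) = Σ zᵢ(Kᵢ−1)/(1+ψ₁(Kᵢ−1)) = 0.
Check two-phase: ΣzᵢKᵢ = 2.266 > 1 and Σzᵢ/Kᵢ = 1.618 > 1, so g(0) = 1.266 > 0 and g(1) = -0.618 < 0.
Iterate (Newton) starting at ψ₁ = 0.5:
  ψ₁ = 0.500: g = 0.1870, g' = -1.278 → ψ₁ = 0.646
  ψ₁ = 0.646: g = 0.0020, g' = -1.285 → ψ₁ = 0.648
Converged at ψ₁ = 0.648.
Drum-1 compositions:
  1: x = 0.149, y = 0.569
  2: x = 0.054, y = 0.196
  3: x = 0.797, y = 0.235
Drum-2 feed = drum-1 vapor: z₂ = (0.5687, 0.1962, 0.2351).
Drum 2:
Let ψ₂ = V/F and solve Σ zᵢ(Kᵢ−1)/(1+ψ₂(Kᵢ−1)) = 0.
g(0) = ΣzᵢKᵢ − 1 = 0.093 and g(1) = 1 − Σzᵢ/Kᵢ = -1.706, so a root lies in (0, 1).
Iterate (Newton) starting at ψ₂ = 0.66:
  ψ₂ = 0.660: g = -0.2691, g' = -1.175 → ψ₂ = 0.431
  ψ₂ = 0.431: g = -0.0821, g' = -0.579 → ψ₂ = 0.289
  ψ₂ = 0.289: g = -0.0112, g' = -0.435 → ψ₂ = 0.264
  ψ₂ = 0.264: g = -0.0002, g' = -0.417 → ψ₂ = 0.263
Converged at ψ₂ = 0.263.
  1: x = 0.513, y = 0.724
  2: x = 0.180, y = 0.243
  3: x = 0.307, y = 0.033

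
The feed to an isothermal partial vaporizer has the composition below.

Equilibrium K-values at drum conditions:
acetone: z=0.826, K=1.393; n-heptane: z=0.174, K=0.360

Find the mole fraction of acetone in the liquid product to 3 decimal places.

Material balance + equilibrium reduce to Σ zᵢ(Kᵢ−1)/(1+ψ(Kᵢ−1)) = 0.
Check two-phase: ΣzᵢKᵢ = 1.213 > 1 and Σzᵢ/Kᵢ = 1.076 > 1, so g(0) = 0.213 > 0 and g(1) = -0.076 < 0.
Newton–Raphson from ψ = 0.4:
  ψ = 0.400: g = 0.1308, g' = -0.224 → ψ = 0.984
  ψ = 0.984: g = -0.0667, g' = -0.586 → ψ = 0.870
  ψ = 0.870: g = -0.0095, g' = -0.434 → ψ = 0.848
Converged at ψ = 0.848.
Compositions from xᵢ = zᵢ/(1+ψ(Kᵢ−1)), yᵢ = Kᵢxᵢ:
  acetone: x = 0.620, y = 0.863
  n-heptane: x = 0.380, y = 0.137

x_acetone = 0.620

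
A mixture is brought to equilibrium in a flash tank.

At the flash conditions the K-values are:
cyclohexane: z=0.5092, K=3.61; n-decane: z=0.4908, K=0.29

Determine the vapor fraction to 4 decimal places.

ψ = 0.5291

Material balance + equilibrium reduce to Σ zᵢ(Kᵢ−1)/(1+ψ(Kᵢ−1)) = 0.
g(0) = ΣzᵢKᵢ − 1 = 0.9805 and g(1) = 1 − Σzᵢ/Kᵢ = -0.8335, so a root lies in (0, 1).
Binary case is linear: z₁(K₁−1)(1+ψ(K₂−1)) + z₂(K₂−1)(1+ψ(K₁−1)) = 0
⇒ ψ = [z₁(K₁−1)+z₂(K₂−1)] / [−(K₁−1)(K₂−1)] = 0.98054/1.85310 = 0.5291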